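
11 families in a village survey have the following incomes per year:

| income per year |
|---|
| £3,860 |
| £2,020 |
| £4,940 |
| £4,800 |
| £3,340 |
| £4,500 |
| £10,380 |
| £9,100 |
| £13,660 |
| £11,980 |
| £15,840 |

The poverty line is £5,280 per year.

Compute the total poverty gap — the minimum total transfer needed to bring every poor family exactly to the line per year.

Poor units: £2,020, £3,340, £3,860, £4,500, £4,800, £4,940 (q = 6 of N = 11).
Individual gaps: 5280−2020 = 3260; 5280−3340 = 1940; 5280−3860 = 1420; 5280−4500 = 780; 5280−4800 = 480; 5280−4940 = 340.
Aggregate gap = £8,220.

£8,220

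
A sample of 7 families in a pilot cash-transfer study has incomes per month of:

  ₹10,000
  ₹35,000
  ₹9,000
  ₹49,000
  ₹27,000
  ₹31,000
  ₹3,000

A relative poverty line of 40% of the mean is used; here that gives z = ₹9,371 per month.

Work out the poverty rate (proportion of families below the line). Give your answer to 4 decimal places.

2 of the 7 families have income below ₹9,371.
H = 2/7 = 0.2857.

0.2857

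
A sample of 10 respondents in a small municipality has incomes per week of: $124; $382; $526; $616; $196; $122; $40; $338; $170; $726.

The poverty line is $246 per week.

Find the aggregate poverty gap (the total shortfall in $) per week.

$578

Below z: $40, $122, $124, $170, $196 (q = 5 of N = 10).
Individual gaps: 246−40 = 206; 246−122 = 124; 246−124 = 122; 246−170 = 76; 246−196 = 50.
Aggregate gap = $578.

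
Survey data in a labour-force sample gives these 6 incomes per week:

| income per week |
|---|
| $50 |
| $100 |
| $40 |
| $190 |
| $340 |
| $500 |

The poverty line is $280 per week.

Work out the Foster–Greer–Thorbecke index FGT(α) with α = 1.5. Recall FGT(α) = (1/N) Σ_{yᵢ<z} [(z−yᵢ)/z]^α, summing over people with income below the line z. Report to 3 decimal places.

Poor units: $40, $50, $100, $190 (q = 4 of N = 6).
Shortfall ratios: (280−40)/280 = 0.8571; (280−50)/280 = 0.8214; (280−100)/280 = 0.6429; (280−190)/280 = 0.3214.
Raised to α = 1.5: 0.79356; 0.74448; 0.51543; 0.18223.
Sum = 2.235708; FGT(1.5) = 2.235708 / 6 = 0.373.

0.373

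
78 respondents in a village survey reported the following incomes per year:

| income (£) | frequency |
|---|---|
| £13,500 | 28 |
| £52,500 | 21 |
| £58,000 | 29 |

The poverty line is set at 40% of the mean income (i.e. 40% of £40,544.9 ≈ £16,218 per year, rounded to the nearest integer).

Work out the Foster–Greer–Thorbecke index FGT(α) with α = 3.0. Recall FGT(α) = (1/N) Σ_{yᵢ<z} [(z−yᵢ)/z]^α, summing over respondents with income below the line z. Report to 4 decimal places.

Below z: 28×£13,500 (q = 28 of N = 78).
Normalized shortfalls: (16218−13500)/16218 = 0.1676 (×28).
Raised to α = 3.0: 0.00471 (×28).
Sum = 0.131800; FGT(3.0) = 0.131800 / 78 = 0.0017.

0.0017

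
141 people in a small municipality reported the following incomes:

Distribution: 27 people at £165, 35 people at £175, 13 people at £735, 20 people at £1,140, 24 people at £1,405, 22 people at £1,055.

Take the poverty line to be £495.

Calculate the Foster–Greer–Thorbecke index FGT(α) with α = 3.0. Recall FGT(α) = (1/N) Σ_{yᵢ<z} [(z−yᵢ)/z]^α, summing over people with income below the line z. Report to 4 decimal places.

0.1238

Incomes under z: 27×£165, 35×£175 (q = 62 of N = 141).
Gap ratios (z−y)/z: (495−165)/495 = 0.6667 (×27); (495−175)/495 = 0.6465 (×35).
Raised to α = 3.0: 0.29630 (×27); 0.27017 (×35).
Sum = 17.455889; FGT(3.0) = 17.455889 / 141 = 0.1238.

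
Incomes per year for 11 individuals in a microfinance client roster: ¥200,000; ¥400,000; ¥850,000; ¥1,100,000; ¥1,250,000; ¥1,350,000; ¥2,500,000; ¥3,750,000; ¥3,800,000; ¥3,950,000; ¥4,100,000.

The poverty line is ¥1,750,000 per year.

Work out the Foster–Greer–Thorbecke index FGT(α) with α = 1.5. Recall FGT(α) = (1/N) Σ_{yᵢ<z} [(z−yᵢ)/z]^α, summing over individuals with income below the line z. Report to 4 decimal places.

Poor units: ¥200,000, ¥400,000, ¥850,000, ¥1,100,000, ¥1,250,000, ¥1,350,000 (q = 6 of N = 11).
Shortfall ratios: (1750000−200000)/1750000 = 0.8857; (1750000−400000)/1750000 = 0.7714; (1750000−850000)/1750000 = 0.5143; (1750000−1100000)/1750000 = 0.3714; (1750000−1250000)/1750000 = 0.2857; (1750000−1350000)/1750000 = 0.2286.
Raised to α = 1.5: 0.83357; 0.67755; 0.36881; 0.22637; 0.15272; 0.10928.
Sum = 2.368299; FGT(1.5) = 2.368299 / 11 = 0.2153.

0.2153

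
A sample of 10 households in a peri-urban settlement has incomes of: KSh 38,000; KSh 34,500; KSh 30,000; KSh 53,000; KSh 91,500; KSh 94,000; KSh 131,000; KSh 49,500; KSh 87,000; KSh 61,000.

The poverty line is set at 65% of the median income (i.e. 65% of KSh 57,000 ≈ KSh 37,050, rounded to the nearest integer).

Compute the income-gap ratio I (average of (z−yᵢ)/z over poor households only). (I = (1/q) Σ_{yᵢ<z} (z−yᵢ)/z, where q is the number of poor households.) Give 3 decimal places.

0.130

Below the line: KSh 30,000, KSh 34,500 (q = 2 of N = 10).
Shortfall ratios (z−y)/z: 0.1903, 0.0688; sum = 0.259109.
I averages over the q = 2 poor units only: 0.259109 / 2 = 0.130.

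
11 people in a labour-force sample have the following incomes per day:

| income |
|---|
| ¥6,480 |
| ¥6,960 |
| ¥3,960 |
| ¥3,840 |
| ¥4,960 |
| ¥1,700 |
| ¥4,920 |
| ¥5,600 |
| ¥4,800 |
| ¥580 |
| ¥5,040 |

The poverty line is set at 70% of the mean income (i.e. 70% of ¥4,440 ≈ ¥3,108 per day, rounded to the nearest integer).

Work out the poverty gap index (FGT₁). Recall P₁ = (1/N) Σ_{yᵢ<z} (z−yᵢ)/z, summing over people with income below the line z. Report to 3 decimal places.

0.115

Poor units: ¥580, ¥1,700 (q = 2 of N = 11).
Relative gaps: (3108−580)/3108 = 0.8134; (3108−1700)/3108 = 0.4530.
Sum of shortfalls = 1.266409; P₁ averages over all N: 1.266409 / 11 = 0.115.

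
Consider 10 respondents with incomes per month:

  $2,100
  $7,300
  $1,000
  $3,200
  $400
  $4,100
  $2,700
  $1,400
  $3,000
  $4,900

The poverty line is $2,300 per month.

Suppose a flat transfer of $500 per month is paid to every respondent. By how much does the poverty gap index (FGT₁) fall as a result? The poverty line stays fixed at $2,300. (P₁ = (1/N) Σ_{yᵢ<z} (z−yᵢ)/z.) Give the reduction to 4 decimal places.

0.0739

Before: below the line — $400, $1,000, $1,400, $2,100; poverty gap index (FGT₁) = 0.186957.
After the $500 transfer: below the line — $900, $1,500, $1,900; poverty gap index (FGT₁) = 0.113043.
Reduction = 0.186957 − 0.113043 = 0.0739.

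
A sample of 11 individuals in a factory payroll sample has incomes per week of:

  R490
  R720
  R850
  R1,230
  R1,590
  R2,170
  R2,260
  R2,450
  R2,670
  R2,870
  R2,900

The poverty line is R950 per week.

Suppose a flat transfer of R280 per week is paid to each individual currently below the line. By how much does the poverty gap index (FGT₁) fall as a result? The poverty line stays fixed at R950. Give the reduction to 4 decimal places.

0.0584

Before: below the line — R490, R720, R850; poverty gap index (FGT₁) = 0.075598.
After the R280 transfer: below the line — R770; poverty gap index (FGT₁) = 0.017225.
Reduction = 0.075598 − 0.017225 = 0.0584.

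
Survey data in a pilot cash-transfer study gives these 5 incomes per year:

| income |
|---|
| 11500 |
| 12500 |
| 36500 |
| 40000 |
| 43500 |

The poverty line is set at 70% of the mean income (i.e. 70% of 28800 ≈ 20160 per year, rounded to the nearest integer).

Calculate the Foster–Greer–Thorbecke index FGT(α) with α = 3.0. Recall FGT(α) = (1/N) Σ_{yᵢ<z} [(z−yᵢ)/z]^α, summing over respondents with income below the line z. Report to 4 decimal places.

0.0268

Poor units: 11500, 12500 (q = 2 of N = 5).
Shortfall ratios: (20160−11500)/20160 = 0.4296; (20160−12500)/20160 = 0.3800.
Raised to α = 3.0: 0.07927; 0.05485.
Sum = 0.134120; FGT(3.0) = 0.134120 / 5 = 0.0268.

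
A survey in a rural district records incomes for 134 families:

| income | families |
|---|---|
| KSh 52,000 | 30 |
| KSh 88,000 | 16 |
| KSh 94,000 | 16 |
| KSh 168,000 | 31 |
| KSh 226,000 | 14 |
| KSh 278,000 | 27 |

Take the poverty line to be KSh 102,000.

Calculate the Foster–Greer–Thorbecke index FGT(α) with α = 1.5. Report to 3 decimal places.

0.086

Below the line: 30×KSh 52,000, 16×KSh 88,000, 16×KSh 94,000 (q = 62 of N = 134).
Gap ratios (z−y)/z: (102000−52000)/102000 = 0.4902 (×30); (102000−88000)/102000 = 0.1373 (×16); (102000−94000)/102000 = 0.0784 (×16).
Raised to α = 1.5: 0.34321 (×30); 0.05085 (×16); 0.02197 (×16).
Sum = 11.461222; FGT(1.5) = 11.461222 / 134 = 0.086.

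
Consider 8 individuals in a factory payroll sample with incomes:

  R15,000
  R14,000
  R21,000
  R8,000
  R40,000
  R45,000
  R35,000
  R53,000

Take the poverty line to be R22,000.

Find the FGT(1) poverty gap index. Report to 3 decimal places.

Below the line: R8,000, R14,000, R15,000, R21,000 (q = 4 of N = 8).
Normalized shortfalls: (22000−8000)/22000 = 0.6364; (22000−14000)/22000 = 0.3636; (22000−15000)/22000 = 0.3182; (22000−21000)/22000 = 0.0455.
Sum of shortfalls = 1.363636; P₁ averages over all N: 1.363636 / 8 = 0.170.

0.170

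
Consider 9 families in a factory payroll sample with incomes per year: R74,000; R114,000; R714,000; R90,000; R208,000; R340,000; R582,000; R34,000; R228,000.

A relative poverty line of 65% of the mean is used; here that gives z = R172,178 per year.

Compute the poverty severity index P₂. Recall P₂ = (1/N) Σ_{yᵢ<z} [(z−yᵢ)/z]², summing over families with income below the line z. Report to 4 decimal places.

0.1457

Below the line: R34,000, R74,000, R90,000, R114,000 (q = 4 of N = 9).
Relative gaps: (172178−34000)/172178 = 0.8025; (172178−74000)/172178 = 0.5702; (172178−90000)/172178 = 0.4773; (172178−114000)/172178 = 0.3379.
Squared: 0.6441; 0.3251; 0.2278; 0.1142.
Sum = 1.311170; P₂ = 1.311170 / 9 = 0.1457.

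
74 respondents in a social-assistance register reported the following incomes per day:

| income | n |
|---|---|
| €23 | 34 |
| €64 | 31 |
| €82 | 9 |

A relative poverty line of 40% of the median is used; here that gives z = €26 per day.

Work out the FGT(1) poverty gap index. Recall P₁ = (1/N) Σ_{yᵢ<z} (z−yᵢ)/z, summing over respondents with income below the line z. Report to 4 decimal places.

Below the line: 34×€23 (q = 34 of N = 74).
Gap ratios (z−y)/z: (26−23)/26 = 0.1154 (×34).
Σ = 3.923077. Dividing by the full population N = 74 gives P₁ = 0.0530.

0.0530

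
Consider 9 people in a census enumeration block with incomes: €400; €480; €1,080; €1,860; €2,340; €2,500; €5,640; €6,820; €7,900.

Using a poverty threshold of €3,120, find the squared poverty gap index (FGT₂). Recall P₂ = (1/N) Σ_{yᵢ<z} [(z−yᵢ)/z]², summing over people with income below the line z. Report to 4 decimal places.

Incomes under z: €400, €480, €1,080, €1,860, €2,340, €2,500 (q = 6 of N = 9).
Shortfall ratios: (3120−400)/3120 = 0.8718; (3120−480)/3120 = 0.8462; (3120−1080)/3120 = 0.6538; (3120−1860)/3120 = 0.4038; (3120−2340)/3120 = 0.2500; (3120−2500)/3120 = 0.1987.
Squared: 0.7600; 0.7160; 0.4275; 0.1631; 0.0625; 0.0395.
Sum = 2.168598; P₂ = 2.168598 / 9 = 0.2410.

0.2410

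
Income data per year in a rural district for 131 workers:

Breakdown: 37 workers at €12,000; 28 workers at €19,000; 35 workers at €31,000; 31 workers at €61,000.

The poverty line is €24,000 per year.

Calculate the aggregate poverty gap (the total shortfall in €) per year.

€584,000

Below z: 37×€12,000, 28×€19,000 (q = 65 of N = 131).
Individual gaps: 37×(24000−12000) = 444000; 28×(24000−19000) = 140000.
Aggregate gap = €584,000.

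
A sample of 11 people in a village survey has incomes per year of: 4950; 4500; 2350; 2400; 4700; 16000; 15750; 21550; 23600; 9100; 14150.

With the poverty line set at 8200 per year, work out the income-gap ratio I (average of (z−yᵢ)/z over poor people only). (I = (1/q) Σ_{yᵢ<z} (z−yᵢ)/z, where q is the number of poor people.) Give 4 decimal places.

0.5390

Below the line: 2350, 2400, 4500, 4700, 4950 (q = 5 of N = 11).
Relative gaps: 0.7134, 0.7073, 0.4512, 0.4268, 0.3963; sum = 2.695122.
The income-gap ratio divides by q (the poor only): 2.695122 / 5 = 0.5390.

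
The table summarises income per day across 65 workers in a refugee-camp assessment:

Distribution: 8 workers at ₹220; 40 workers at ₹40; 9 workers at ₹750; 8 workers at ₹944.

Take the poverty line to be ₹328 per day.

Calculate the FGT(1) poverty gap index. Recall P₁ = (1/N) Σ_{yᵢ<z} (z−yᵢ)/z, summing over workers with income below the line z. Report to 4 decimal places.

Incomes under z: 40×₹40, 8×₹220 (q = 48 of N = 65).
Gap ratios (z−y)/z: (328−40)/328 = 0.8780 (×40); (328−220)/328 = 0.3293 (×8).
Σ = 37.756098. Dividing by the full population N = 65 gives P₁ = 0.5809.

0.5809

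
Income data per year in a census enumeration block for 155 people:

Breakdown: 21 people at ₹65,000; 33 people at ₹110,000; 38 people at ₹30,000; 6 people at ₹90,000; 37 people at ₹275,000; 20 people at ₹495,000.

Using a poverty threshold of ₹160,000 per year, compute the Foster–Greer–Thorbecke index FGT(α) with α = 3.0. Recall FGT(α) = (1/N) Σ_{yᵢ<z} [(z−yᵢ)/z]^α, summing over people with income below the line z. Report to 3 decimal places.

0.170

Poor units: 38×₹30,000, 21×₹65,000, 6×₹90,000, 33×₹110,000 (q = 98 of N = 155).
Gap ratios (z−y)/z: (160000−30000)/160000 = 0.8125 (×38); (160000−65000)/160000 = 0.5938 (×21); (160000−90000)/160000 = 0.4375 (×6); (160000−110000)/160000 = 0.3125 (×33).
Raised to α = 3.0: 0.53638 (×38); 0.20932 (×21); 0.08374 (×6); 0.03052 (×33).
Sum = 26.287567; FGT(3.0) = 26.287567 / 155 = 0.170.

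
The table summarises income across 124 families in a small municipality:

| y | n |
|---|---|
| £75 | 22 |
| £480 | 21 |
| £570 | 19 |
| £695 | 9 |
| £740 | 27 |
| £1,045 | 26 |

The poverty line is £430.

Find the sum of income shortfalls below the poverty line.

£7,810

Poor units: 22×£75 (q = 22 of N = 124).
Individual gaps: 22×(430−75) = 7810.
Aggregate gap = £7,810.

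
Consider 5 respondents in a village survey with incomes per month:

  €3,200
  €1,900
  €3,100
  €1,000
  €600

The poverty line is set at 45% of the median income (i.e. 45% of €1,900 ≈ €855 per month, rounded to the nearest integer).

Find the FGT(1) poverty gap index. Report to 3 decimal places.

Below z: €600 (q = 1 of N = 5).
Normalized shortfalls: (855−600)/855 = 0.2982.
Sum of shortfalls = 0.298246; P₁ averages over all N: 0.298246 / 5 = 0.060.

0.060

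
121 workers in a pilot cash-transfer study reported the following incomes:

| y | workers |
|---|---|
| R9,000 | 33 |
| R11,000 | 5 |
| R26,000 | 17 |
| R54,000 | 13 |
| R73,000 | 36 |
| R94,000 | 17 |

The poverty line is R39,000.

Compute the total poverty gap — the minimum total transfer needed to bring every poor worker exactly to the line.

Incomes under z: 33×R9,000, 5×R11,000, 17×R26,000 (q = 55 of N = 121).
Individual gaps: 33×(39000−9000) = 990000; 5×(39000−11000) = 140000; 17×(39000−26000) = 221000.
Aggregate gap = R1,351,000.

R1,351,000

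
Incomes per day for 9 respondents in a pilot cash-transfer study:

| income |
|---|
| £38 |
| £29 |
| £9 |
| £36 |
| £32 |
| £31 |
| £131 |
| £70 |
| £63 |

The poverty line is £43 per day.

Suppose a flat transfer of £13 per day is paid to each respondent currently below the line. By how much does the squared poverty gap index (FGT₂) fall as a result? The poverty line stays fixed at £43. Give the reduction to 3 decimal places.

Before: below the line — £9, £29, £31, £32, £36, £38; squared poverty gap index (FGT₂) = 0.10162.
After the £13 transfer: below the line — £22, £42; squared poverty gap index (FGT₂) = 0.02656.
Reduction = 0.10162 − 0.02656 = 0.075.

0.075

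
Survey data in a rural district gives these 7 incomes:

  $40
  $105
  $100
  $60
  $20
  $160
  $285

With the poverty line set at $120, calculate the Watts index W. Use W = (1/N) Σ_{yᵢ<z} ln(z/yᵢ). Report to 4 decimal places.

Below z: $20, $40, $60, $100, $105 (q = 5 of N = 7).
Log gaps: ln(120/20) = 1.7918; ln(120/40) = 1.0986; ln(120/60) = 0.6931; ln(120/100) = 0.1823; ln(120/105) = 0.1335.
W = 3.899372 / 7 = 0.5571.

0.5571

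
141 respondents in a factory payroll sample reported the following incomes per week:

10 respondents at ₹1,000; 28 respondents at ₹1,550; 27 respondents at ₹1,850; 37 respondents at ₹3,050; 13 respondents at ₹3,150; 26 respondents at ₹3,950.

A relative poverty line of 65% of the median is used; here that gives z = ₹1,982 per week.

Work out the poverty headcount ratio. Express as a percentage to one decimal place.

65 of the 141 respondents have income below ₹1,982.
H = 65/141 = 46.1%.

46.1%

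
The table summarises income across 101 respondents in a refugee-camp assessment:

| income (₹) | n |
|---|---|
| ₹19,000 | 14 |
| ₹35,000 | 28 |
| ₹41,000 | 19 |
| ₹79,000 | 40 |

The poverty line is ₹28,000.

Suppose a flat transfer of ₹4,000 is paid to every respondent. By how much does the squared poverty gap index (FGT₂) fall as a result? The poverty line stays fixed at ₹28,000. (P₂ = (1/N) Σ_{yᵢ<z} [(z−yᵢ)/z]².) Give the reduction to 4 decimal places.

Before: below the line — 14×₹19,000; squared poverty gap index (FGT₂) = 0.014321.
After the ₹4,000 transfer: below the line — 14×₹23,000; squared poverty gap index (FGT₂) = 0.004420.
Reduction = 0.014321 − 0.004420 = 0.0099.

0.0099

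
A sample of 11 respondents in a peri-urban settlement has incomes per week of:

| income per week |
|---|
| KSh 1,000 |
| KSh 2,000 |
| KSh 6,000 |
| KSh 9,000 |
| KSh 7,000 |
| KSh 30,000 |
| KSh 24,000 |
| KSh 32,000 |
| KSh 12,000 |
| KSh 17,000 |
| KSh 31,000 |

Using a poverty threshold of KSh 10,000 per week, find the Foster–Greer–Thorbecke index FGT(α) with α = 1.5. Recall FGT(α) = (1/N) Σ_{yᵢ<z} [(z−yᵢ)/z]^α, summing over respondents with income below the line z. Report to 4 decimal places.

0.1835

Incomes under z: KSh 1,000, KSh 2,000, KSh 6,000, KSh 7,000, KSh 9,000 (q = 5 of N = 11).
Shortfall ratios: (10000−1000)/10000 = 0.9000; (10000−2000)/10000 = 0.8000; (10000−6000)/10000 = 0.4000; (10000−7000)/10000 = 0.3000; (10000−9000)/10000 = 0.1000.
Raised to α = 1.5: 0.85381; 0.71554; 0.25298; 0.16432; 0.03162.
Sum = 2.018278; FGT(1.5) = 2.018278 / 11 = 0.1835.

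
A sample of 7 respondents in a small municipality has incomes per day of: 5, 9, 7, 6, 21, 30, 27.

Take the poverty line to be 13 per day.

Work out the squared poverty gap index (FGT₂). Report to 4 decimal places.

0.1395

Incomes under z: 5, 6, 7, 9 (q = 4 of N = 7).
Relative gaps: (13−5)/13 = 0.6154; (13−6)/13 = 0.5385; (13−7)/13 = 0.4615; (13−9)/13 = 0.3077.
Squared: 0.3787; 0.2899; 0.2130; 0.0947.
Sum = 0.976331; P₂ = 0.976331 / 7 = 0.1395.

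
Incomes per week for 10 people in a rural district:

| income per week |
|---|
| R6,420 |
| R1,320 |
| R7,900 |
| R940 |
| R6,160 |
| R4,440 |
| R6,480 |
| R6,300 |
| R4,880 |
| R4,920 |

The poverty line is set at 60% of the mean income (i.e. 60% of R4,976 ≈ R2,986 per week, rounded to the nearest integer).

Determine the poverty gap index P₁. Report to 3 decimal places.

0.124

Below the line: R940, R1,320 (q = 2 of N = 10).
Shortfall ratios: (2986−940)/2986 = 0.6852; (2986−1320)/2986 = 0.5579.
Σ = 1.243135. Dividing by the full population N = 10 gives P₁ = 0.124.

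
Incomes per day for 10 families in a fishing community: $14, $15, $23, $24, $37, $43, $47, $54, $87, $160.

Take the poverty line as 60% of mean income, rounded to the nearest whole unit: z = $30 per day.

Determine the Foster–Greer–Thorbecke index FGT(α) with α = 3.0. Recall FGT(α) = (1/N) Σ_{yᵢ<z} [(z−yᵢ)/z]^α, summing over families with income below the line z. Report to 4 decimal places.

0.0297

Incomes under z: $14, $15, $23, $24 (q = 4 of N = 10).
Relative gaps: (30−14)/30 = 0.5333; (30−15)/30 = 0.5000; (30−23)/30 = 0.2333; (30−24)/30 = 0.2000.
Raised to α = 3.0: 0.15170; 0.12500; 0.01270; 0.00800.
Sum = 0.297407; FGT(3.0) = 0.297407 / 10 = 0.0297.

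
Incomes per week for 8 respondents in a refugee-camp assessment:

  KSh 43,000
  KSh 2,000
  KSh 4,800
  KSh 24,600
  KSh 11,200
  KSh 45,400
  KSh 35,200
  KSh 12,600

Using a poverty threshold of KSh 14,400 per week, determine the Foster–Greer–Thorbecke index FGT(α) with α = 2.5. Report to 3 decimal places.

Incomes under z: KSh 2,000, KSh 4,800, KSh 11,200, KSh 12,600 (q = 4 of N = 8).
Normalized shortfalls: (14400−2000)/14400 = 0.8611; (14400−4800)/14400 = 0.6667; (14400−11200)/14400 = 0.2222; (14400−12600)/14400 = 0.1250.
Raised to α = 2.5: 0.68809; 0.36289; 0.02328; 0.00552.
Sum = 1.079785; FGT(2.5) = 1.079785 / 8 = 0.135.

0.135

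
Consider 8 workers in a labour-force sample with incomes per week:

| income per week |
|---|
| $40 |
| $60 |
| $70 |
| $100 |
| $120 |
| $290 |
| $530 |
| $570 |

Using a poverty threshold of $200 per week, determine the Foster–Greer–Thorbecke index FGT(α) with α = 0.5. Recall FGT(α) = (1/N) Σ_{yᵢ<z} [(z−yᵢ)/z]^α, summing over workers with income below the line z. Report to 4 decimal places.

0.4846

Below the line: $40, $60, $70, $100, $120 (q = 5 of N = 8).
Shortfall ratios: (200−40)/200 = 0.8000; (200−60)/200 = 0.7000; (200−70)/200 = 0.6500; (200−100)/200 = 0.5000; (200−120)/200 = 0.4000.
Raised to α = 0.5: 0.89443; 0.83666; 0.80623; 0.70711; 0.63246.
Sum = 3.876875; FGT(0.5) = 3.876875 / 8 = 0.4846.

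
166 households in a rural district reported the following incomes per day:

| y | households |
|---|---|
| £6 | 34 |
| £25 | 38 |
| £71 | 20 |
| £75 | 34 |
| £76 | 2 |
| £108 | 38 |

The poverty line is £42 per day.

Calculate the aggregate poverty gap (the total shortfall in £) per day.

Below z: 34×£6, 38×£25 (q = 72 of N = 166).
Individual gaps: 34×(42−6) = 1224; 38×(42−25) = 646.
Aggregate gap = £1,870.

£1,870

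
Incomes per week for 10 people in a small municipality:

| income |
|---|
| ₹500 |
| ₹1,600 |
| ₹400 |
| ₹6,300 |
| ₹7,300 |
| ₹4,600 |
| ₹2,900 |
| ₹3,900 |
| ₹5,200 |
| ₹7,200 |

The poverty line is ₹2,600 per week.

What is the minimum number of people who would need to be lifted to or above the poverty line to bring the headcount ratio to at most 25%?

1

3 of the 10 people are poor, so H = 3/10 = 0.300.
A headcount ratio of at most 25% allows at most ⌊0.25 × 10⌋ = 2 poor people.
So at least 3 − 2 = 1 must be lifted.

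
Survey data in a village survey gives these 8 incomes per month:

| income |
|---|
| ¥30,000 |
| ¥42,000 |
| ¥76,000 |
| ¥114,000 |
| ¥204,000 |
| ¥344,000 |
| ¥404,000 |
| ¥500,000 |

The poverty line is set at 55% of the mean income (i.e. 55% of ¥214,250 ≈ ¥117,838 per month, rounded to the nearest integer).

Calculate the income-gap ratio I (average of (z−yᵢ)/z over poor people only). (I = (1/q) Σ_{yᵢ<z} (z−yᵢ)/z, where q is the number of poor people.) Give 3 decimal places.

Incomes under z: ¥30,000, ¥42,000, ¥76,000, ¥114,000 (q = 4 of N = 8).
Shortfall ratios (z−y)/z: 0.7454, 0.6436, 0.3550, 0.0326; sum = 1.776609.
The income-gap ratio divides by q (the poor only): 1.776609 / 4 = 0.444.

0.444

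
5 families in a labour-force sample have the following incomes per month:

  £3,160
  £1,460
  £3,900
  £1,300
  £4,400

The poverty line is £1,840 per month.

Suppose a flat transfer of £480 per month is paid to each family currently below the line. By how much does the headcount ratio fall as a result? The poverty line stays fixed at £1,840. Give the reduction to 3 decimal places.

0.200

Before: below the line — £1,300, £1,460; headcount ratio = 0.40000.
After the £480 transfer: below the line — £1,780; headcount ratio = 0.20000.
Reduction = 0.40000 − 0.20000 = 0.200.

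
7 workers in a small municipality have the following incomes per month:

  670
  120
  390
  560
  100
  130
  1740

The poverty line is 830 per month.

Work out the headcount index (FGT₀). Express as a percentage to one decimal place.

85.7%

6 of the 7 workers have income below 830.
H = 6/7 = 85.7%.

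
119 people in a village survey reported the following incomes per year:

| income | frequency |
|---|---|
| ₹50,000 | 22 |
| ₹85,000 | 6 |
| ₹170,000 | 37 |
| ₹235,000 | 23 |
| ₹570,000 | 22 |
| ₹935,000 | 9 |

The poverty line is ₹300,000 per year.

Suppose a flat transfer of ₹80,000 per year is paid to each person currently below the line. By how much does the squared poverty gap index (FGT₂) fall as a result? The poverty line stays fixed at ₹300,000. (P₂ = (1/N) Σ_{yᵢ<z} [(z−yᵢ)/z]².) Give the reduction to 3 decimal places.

Before: below the line — 22×₹50,000, 6×₹85,000, 37×₹170,000, 23×₹235,000; squared poverty gap index (FGT₂) = 0.22174.
After the ₹80,000 transfer: below the line — 22×₹130,000, 6×₹165,000, 37×₹250,000; squared poverty gap index (FGT₂) = 0.07821.
Reduction = 0.22174 − 0.07821 = 0.144.

0.144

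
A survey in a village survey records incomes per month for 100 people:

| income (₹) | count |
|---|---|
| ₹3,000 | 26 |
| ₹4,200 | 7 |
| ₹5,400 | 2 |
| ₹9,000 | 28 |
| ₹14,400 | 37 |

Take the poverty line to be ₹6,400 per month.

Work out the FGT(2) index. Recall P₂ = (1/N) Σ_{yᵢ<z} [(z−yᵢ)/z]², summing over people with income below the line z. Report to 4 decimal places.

0.0821

Incomes under z: 26×₹3,000, 7×₹4,200, 2×₹5,400 (q = 35 of N = 100).
Relative gaps: (6400−3000)/6400 = 0.5312 (×26); (6400−4200)/6400 = 0.3438 (×7); (6400−5400)/6400 = 0.1562 (×2).
Squared: 0.2822 (×26); 0.1182 (×7); 0.0244 (×2).
Sum = 8.213867; P₂ = 8.213867 / 100 = 0.0821.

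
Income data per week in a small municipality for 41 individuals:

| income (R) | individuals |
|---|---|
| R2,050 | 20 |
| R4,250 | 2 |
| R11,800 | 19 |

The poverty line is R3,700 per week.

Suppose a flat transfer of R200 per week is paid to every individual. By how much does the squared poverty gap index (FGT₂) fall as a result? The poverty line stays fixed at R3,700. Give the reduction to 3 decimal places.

0.022

Before: below the line — 20×R2,050; squared poverty gap index (FGT₂) = 0.09701.
After the R200 transfer: below the line — 20×R2,250; squared poverty gap index (FGT₂) = 0.07492.
Reduction = 0.09701 − 0.07492 = 0.022.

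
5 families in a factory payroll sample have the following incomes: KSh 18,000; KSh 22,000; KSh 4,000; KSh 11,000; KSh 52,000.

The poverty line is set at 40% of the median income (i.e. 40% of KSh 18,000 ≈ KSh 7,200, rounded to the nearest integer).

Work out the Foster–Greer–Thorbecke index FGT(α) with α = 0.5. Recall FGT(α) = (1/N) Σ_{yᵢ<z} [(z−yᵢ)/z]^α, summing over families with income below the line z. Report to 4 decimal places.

Below z: KSh 4,000 (q = 1 of N = 5).
Shortfall ratios: (7200−4000)/7200 = 0.4444.
Raised to α = 0.5: 0.66667.
Sum = 0.666667; FGT(0.5) = 0.666667 / 5 = 0.1333.

0.1333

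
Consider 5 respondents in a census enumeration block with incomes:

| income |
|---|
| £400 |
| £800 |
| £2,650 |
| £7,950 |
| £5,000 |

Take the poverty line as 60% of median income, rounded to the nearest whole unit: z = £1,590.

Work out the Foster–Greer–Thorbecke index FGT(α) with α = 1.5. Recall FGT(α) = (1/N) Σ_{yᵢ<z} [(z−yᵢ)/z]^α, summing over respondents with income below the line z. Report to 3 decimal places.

0.200

Below z: £400, £800 (q = 2 of N = 5).
Gap ratios (z−y)/z: (1590−400)/1590 = 0.7484; (1590−800)/1590 = 0.4969.
Raised to α = 1.5: 0.64748; 0.35022.
Sum = 0.997701; FGT(1.5) = 0.997701 / 5 = 0.200.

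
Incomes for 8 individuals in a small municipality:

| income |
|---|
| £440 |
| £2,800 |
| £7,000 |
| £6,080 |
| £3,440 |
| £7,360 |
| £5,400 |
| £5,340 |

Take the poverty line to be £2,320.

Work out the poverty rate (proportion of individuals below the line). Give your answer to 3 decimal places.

0.125

1 of the 8 individuals have income below £2,320.
H = 1/8 = 0.125.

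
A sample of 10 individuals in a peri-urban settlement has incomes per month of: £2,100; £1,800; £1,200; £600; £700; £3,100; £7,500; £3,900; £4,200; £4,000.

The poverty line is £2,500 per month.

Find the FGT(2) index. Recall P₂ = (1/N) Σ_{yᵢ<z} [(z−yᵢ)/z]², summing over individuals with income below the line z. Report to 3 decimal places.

0.147

Below the line: £600, £700, £1,200, £1,800, £2,100 (q = 5 of N = 10).
Gap ratios (z−y)/z: (2500−600)/2500 = 0.7600; (2500−700)/2500 = 0.7200; (2500−1200)/2500 = 0.5200; (2500−1800)/2500 = 0.2800; (2500−2100)/2500 = 0.1600.
Squared: 0.5776; 0.5184; 0.2704; 0.0784; 0.0256.
Sum = 1.470400; P₂ = 1.470400 / 10 = 0.147.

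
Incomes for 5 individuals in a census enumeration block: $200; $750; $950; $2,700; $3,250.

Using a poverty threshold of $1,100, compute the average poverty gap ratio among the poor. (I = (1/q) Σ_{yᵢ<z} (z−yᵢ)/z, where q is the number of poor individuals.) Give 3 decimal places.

0.424

Below z: $200, $750, $950 (q = 3 of N = 5).
Shortfall ratios (z−y)/z: 0.8182, 0.3182, 0.1364; sum = 1.272727.
The income-gap ratio divides by q (the poor only): 1.272727 / 3 = 0.424.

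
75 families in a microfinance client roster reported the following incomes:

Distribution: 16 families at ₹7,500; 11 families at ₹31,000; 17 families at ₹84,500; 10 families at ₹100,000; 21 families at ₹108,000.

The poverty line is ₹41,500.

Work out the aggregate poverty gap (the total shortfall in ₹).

Poor units: 16×₹7,500, 11×₹31,000 (q = 27 of N = 75).
Individual gaps: 16×(41500−7500) = 544000; 11×(41500−31000) = 115500.
Aggregate gap = ₹659,500.

₹659,500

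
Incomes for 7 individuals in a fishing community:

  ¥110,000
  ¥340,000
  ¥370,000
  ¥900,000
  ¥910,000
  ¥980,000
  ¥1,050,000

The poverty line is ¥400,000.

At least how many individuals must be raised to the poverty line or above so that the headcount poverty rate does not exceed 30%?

3 of the 7 individuals are poor, so H = 3/7 = 0.429.
A headcount ratio of at most 30% allows at most ⌊0.30 × 7⌋ = 2 poor individuals.
So at least 3 − 2 = 1 must be lifted.

1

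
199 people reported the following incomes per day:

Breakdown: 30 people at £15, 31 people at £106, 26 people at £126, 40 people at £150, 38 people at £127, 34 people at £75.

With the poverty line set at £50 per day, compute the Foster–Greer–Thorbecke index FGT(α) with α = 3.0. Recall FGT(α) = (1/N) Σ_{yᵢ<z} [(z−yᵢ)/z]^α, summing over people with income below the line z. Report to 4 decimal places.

Below z: 30×£15 (q = 30 of N = 199).
Gap ratios (z−y)/z: (50−15)/50 = 0.7000 (×30).
Raised to α = 3.0: 0.34300 (×30).
Sum = 10.290000; FGT(3.0) = 10.290000 / 199 = 0.0517.

0.0517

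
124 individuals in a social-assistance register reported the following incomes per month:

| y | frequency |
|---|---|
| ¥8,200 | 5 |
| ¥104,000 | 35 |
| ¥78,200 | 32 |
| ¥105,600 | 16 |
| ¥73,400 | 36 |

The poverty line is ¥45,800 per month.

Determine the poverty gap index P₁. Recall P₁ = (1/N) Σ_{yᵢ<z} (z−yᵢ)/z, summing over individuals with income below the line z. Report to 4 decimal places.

Poor units: 5×¥8,200 (q = 5 of N = 124).
Relative gaps: (45800−8200)/45800 = 0.8210 (×5).
Sum of shortfalls = 4.104803; P₁ averages over all N: 4.104803 / 124 = 0.0331.

0.0331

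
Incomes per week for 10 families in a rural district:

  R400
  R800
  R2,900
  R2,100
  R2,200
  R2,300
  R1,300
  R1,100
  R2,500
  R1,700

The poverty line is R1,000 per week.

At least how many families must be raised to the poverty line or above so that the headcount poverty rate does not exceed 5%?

2 of the 10 families are poor, so H = 2/10 = 0.200.
A headcount ratio of at most 5% allows at most ⌊0.05 × 10⌋ = 0 poor families.
So at least 2 − 0 = 2 must be lifted.

2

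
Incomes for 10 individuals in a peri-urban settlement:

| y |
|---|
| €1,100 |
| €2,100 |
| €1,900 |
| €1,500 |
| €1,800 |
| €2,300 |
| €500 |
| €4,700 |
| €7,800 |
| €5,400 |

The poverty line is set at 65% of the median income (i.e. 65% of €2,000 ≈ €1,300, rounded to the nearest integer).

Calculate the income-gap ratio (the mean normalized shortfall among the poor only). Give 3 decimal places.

Below z: €500, €1,100 (q = 2 of N = 10).
Shortfall ratios (z−y)/z: 0.6154, 0.1538; sum = 0.769231.
The income-gap ratio divides by q (the poor only): 0.769231 / 2 = 0.385.

0.385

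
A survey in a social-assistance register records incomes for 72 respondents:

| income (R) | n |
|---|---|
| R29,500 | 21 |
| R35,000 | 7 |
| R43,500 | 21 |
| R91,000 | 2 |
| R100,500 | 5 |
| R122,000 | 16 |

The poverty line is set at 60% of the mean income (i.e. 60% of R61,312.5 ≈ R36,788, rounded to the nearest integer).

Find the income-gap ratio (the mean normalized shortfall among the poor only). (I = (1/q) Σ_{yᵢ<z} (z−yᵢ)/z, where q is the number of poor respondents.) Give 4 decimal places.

0.1607

Below z: 21×R29,500, 7×R35,000 (q = 28 of N = 72).
Shortfall ratios (z−y)/z: 0.1981 (×21), 0.0486 (×7); sum = 4.500489.
The income-gap ratio divides by q (the poor only): 4.500489 / 28 = 0.1607.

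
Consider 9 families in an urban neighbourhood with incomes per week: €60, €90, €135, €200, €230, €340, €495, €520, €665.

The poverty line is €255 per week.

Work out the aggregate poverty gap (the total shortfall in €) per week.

€560

Below z: €60, €90, €135, €200, €230 (q = 5 of N = 9).
Individual gaps: 255−60 = 195; 255−90 = 165; 255−135 = 120; 255−200 = 55; 255−230 = 25.
Aggregate gap = €560.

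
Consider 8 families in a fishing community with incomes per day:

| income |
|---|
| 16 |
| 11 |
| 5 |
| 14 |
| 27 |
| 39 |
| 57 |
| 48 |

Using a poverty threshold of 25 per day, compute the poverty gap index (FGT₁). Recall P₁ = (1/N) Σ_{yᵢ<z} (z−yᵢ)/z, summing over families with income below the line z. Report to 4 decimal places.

Poor units: 5, 11, 14, 16 (q = 4 of N = 8).
Shortfall ratios: (25−5)/25 = 0.8000; (25−11)/25 = 0.5600; (25−14)/25 = 0.4400; (25−16)/25 = 0.3600.
Sum of shortfalls = 2.160000; P₁ averages over all N: 2.160000 / 8 = 0.2700.

0.2700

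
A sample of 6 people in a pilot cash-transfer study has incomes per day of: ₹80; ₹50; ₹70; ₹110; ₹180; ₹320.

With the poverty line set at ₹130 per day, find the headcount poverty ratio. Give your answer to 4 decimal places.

4 of the 6 people have income below ₹130.
H = 4/6 = 0.6667.

0.6667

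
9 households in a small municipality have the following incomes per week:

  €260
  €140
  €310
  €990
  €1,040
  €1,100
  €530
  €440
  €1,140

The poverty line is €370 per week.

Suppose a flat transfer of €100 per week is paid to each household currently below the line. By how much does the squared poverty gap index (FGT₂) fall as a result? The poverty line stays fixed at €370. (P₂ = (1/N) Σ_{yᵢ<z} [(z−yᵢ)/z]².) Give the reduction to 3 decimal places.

Before: below the line — €140, €260, €310; squared poverty gap index (FGT₂) = 0.05568.
After the €100 transfer: below the line — €240, €360; squared poverty gap index (FGT₂) = 0.01380.
Reduction = 0.05568 − 0.01380 = 0.042.

0.042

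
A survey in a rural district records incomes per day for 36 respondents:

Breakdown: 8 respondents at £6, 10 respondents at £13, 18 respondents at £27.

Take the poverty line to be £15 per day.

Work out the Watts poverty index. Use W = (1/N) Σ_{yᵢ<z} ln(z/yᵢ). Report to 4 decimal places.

Below z: 8×£6, 10×£13 (q = 18 of N = 36).
Log gaps: ln(15/6) = 0.9163 (×8); ln(15/13) = 0.1431 (×10).
W = 8.761334 / 36 = 0.2434.

0.2434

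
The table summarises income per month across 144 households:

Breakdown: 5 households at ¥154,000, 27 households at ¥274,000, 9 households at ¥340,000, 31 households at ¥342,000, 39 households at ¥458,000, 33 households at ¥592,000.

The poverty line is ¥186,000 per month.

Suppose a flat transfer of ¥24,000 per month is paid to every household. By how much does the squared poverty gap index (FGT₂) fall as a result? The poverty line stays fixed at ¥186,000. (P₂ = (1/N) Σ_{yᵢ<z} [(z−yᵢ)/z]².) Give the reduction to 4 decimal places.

Before: below the line — 5×¥154,000; squared poverty gap index (FGT₂) = 0.001028.
After the ¥24,000 transfer: below the line — 5×¥178,000; squared poverty gap index (FGT₂) = 0.000064.
Reduction = 0.001028 − 0.000064 = 0.0010.

0.0010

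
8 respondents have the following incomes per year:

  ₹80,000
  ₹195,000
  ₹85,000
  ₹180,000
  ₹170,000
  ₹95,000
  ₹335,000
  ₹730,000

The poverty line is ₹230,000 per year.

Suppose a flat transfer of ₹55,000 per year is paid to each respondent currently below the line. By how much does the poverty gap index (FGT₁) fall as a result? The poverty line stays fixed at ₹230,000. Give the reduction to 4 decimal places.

Before: below the line — ₹80,000, ₹85,000, ₹95,000, ₹170,000, ₹180,000, ₹195,000; poverty gap index (FGT₁) = 0.312500.
After the ₹55,000 transfer: below the line — ₹135,000, ₹140,000, ₹150,000, ₹225,000; poverty gap index (FGT₁) = 0.146739.
Reduction = 0.312500 − 0.146739 = 0.1658.

0.1658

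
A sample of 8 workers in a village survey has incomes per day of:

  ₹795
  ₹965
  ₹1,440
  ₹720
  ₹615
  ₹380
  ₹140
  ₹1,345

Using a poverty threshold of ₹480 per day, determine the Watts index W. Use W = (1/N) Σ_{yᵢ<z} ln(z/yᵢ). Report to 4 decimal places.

Incomes under z: ₹140, ₹380 (q = 2 of N = 8).
Log gaps: ln(480/140) = 1.2321; ln(480/380) = 0.2336.
W = 1.465759 / 8 = 0.1832.

0.1832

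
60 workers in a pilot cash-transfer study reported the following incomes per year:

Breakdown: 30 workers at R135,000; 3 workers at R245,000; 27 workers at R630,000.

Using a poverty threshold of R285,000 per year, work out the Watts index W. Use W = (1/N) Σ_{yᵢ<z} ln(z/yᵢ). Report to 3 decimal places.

0.381

Below the line: 30×R135,000, 3×R245,000 (q = 33 of N = 60).
Log shortfalls: ln(285000/135000) = 0.7472 (×30); ln(285000/245000) = 0.1512 (×3).
W = 22.870125 / 60 = 0.381.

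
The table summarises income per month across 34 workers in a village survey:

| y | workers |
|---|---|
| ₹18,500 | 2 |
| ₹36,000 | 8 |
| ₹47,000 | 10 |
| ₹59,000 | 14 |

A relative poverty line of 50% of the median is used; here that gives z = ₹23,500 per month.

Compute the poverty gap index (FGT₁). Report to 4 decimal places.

Below z: 2×₹18,500 (q = 2 of N = 34).
Relative gaps: (23500−18500)/23500 = 0.2128 (×2).
Sum of shortfalls = 0.425532; P₁ averages over all N: 0.425532 / 34 = 0.0125.

0.0125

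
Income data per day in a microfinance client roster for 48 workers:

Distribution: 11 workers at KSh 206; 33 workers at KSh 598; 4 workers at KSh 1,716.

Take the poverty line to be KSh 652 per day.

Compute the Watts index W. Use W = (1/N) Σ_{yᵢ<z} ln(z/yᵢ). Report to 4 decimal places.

Poor units: 11×KSh 206, 33×KSh 598 (q = 44 of N = 48).
ln(z/y) terms: ln(652/206) = 1.1522 (×11); ln(652/598) = 0.0865 (×33).
W = 15.526828 / 48 = 0.3235.

0.3235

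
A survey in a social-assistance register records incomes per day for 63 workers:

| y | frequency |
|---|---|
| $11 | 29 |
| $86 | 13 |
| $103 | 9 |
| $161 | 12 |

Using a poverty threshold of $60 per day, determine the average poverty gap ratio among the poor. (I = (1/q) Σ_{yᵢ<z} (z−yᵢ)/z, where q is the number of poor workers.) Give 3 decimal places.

0.817

Below the line: 29×$11 (q = 29 of N = 63).
Relative gaps: 0.8167 (×29); sum = 23.683333.
I averages over the q = 29 poor units only: 23.683333 / 29 = 0.817.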